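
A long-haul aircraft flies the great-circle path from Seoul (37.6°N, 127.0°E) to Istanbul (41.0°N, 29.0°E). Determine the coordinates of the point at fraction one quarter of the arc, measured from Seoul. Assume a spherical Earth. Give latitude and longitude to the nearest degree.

≈ 47°N, 106°E

From cos δ = sin φ₁ sin φ₂ + cos φ₁ cos φ₂ cos Δλ, the central angle is δ ≈ 1.248 rad (71.5°).
Interpolate at f = 1/4 with slerp weights a = sin((1−f)δ)/sin δ ≈ 0.849, b = sin(fδ)/sin δ ≈ 0.324.
p = a·p₁ + b·p₂ ≈ (-0.191, 0.656, 0.730); φ = arcsin(p_z) ≈ 46.92°, λ = atan2(p_y, p_x) ≈ 106.25°.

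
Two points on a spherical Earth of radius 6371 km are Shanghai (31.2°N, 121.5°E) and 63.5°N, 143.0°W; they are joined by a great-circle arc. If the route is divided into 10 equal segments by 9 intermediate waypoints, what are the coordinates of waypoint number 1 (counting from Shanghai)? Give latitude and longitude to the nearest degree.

≈ 37°N, 125°E

Convert each endpoint to a unit vector on the sphere (x = cos φ cos λ, y = cos φ sin λ, z = sin φ).
The central angle between the endpoints is δ = arccos(p₁·p₂) ≈ 1.130 rad (64.7°).
Interpolate at f = 1/10 with slerp weights a = sin((1−f)δ)/sin δ ≈ 0.940, b = sin(fδ)/sin δ ≈ 0.125.
p = a·p₁ + b·p₂ ≈ (-0.465, 0.652, 0.599); φ = arcsin(p_z) ≈ 36.78°, λ = atan2(p_y, p_x) ≈ 125.46°.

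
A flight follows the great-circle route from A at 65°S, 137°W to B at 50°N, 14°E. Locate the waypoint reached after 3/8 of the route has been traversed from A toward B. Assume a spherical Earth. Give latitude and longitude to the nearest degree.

Convert each endpoint to a unit vector on the sphere (x = cos φ cos λ, y = cos φ sin λ, z = sin φ).
The central angle between the endpoints is δ = arccos(p₁·p₂) ≈ 2.770 rad (158.7°).
Interpolate at f = 3/8 with slerp weights a = sin((1−f)δ)/sin δ ≈ 2.721, b = sin(fδ)/sin δ ≈ 2.375.
p = a·p₁ + b·p₂ ≈ (0.641, -0.415, -0.646); φ = arcsin(p_z) ≈ -40.25°, λ = atan2(p_y, p_x) ≈ -32.92°.

≈ 40°S, 33°W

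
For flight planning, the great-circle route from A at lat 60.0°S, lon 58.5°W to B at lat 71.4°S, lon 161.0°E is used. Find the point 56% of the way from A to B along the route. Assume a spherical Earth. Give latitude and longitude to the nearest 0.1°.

Write both endpoints as unit vectors p₁, p₂ with components (cos φ cos λ, cos φ sin λ, sin φ).
The central angle between the endpoints is δ = arccos(p₁·p₂) ≈ 0.799 rad (45.8°).
Interpolate at f = 0.56 with slerp weights a = sin((1−f)δ)/sin δ ≈ 0.480, b = sin(fδ)/sin δ ≈ 0.604.
p = a·p₁ + b·p₂ ≈ (-0.057, -0.142, -0.988); φ = arcsin(p_z) ≈ -81.20°, λ = atan2(p_y, p_x) ≈ -111.69°.

≈ lat 81.2°S, lon 111.7°W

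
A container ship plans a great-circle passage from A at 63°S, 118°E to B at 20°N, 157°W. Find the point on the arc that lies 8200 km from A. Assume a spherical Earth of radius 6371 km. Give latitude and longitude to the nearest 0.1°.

≈ 8.4°S, 171.5°W

Write both endpoints as unit vectors p₁, p₂ with components (cos φ cos λ, cos φ sin λ, sin φ).
The central angle between the endpoints is δ = arccos(p₁·p₂) ≈ 1.842 rad (105.5°). The total great-circle distance is δ·R ≈ 1.842 × 6371 ≈ 11733 km, so the target fraction is f = 8200/11733 ≈ 0.699.
Interpolate at f ≈ 0.699 with slerp weights a = sin((1−f)δ)/sin δ ≈ 0.547, b = sin(fδ)/sin δ ≈ 0.996.
p = a·p₁ + b·p₂ ≈ (-0.978, -0.147, -0.146); φ = arcsin(p_z) ≈ -8.41°, λ = atan2(p_y, p_x) ≈ -171.47°.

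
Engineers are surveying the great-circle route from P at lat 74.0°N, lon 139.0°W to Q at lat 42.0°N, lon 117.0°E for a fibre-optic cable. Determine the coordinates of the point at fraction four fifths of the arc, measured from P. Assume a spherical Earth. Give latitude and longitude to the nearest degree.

≈ lat 52°N, lon 123°E

Convert each endpoint to a unit vector on the sphere (x = cos φ cos λ, y = cos φ sin λ, z = sin φ).
The central angle between the endpoints is δ = arccos(p₁·p₂) ≈ 0.935 rad (53.6°).
Interpolate at f = 4/5 with slerp weights a = sin((1−f)δ)/sin δ ≈ 0.231, b = sin(fδ)/sin δ ≈ 0.845.
p = a·p₁ + b·p₂ ≈ (-0.333, 0.518, 0.788); φ = arcsin(p_z) ≈ 51.98°, λ = atan2(p_y, p_x) ≈ 122.76°.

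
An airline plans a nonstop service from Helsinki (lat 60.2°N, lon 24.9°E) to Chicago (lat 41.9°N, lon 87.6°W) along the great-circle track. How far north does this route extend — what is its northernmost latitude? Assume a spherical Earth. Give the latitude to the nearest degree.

The great circle lies in the plane with unit normal n̂ = (p₁ × p₂)/|p₁ × p₂|.
Here n̂_z ≈ -0.380; the vertex latitude is φ_max = arccos|n̂_z| ≈ 67.7°.
Check via Clairaut: cos φ_max = |cos φ₁| · sin C = cos(60.2°)·sin(49.9°) ≈ 0.380, again giving ≈ 67.7°.

≈ 68°N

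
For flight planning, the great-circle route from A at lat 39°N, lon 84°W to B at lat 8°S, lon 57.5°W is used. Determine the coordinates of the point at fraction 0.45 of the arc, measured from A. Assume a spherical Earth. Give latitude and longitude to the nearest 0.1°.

Convert each endpoint to a unit vector on the sphere (x = cos φ cos λ, y = cos φ sin λ, z = sin φ).
The central angle between the endpoints is δ = arccos(p₁·p₂) ≈ 0.926 rad (53.0°).
Interpolate at f = 0.45 with slerp weights a = sin((1−f)δ)/sin δ ≈ 0.610, b = sin(fδ)/sin δ ≈ 0.506.
p = a·p₁ + b·p₂ ≈ (0.319, -0.894, 0.313); φ = arcsin(p_z) ≈ 18.27°, λ = atan2(p_y, p_x) ≈ -70.37°.

≈ lat 18.3°N, lon 70.4°W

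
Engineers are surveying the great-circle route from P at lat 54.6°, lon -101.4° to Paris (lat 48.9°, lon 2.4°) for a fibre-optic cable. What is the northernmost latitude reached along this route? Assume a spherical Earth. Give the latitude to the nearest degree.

The great circle lies in the plane with unit normal n̂ = (p₁ × p₂)/|p₁ × p₂|.
Here n̂_z ≈ +0.434; the vertex latitude is φ_max = arccos|n̂_z| ≈ 64.3°.

≈ 64°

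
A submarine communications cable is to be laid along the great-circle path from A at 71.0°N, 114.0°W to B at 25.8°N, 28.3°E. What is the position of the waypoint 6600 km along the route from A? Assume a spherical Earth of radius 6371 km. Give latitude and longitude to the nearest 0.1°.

≈ 45.6°N, 22.5°E

Write both endpoints as unit vectors p₁, p₂ with components (cos φ cos λ, cos φ sin λ, sin φ).
The central angle between the endpoints is δ = arccos(p₁·p₂) ≈ 1.390 rad (79.7°). The total great-circle distance is δ·R ≈ 1.390 × 6371 ≈ 8857 km, so the target fraction is f = 6600/8857 ≈ 0.745.
Interpolate at f ≈ 0.745 with slerp weights a = sin((1−f)δ)/sin δ ≈ 0.353, b = sin(fδ)/sin δ ≈ 0.875.
p = a·p₁ + b·p₂ ≈ (0.647, 0.268, 0.714); φ = arcsin(p_z) ≈ 45.57°, λ = atan2(p_y, p_x) ≈ 22.54°.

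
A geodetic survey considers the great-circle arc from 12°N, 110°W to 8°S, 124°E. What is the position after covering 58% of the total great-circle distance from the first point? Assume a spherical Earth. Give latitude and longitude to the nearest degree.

≈ 2°N, 176°E

Convert each endpoint to a unit vector on the sphere (x = cos φ cos λ, y = cos φ sin λ, z = sin φ).
The central angle between the endpoints is δ = arccos(p₁·p₂) ≈ 2.212 rad (126.7°).
Interpolate at f = 0.58 with slerp weights a = sin((1−f)δ)/sin δ ≈ 1.000, b = sin(fδ)/sin δ ≈ 1.197.
p = a·p₁ + b·p₂ ≈ (-0.997, 0.064, 0.041); φ = arcsin(p_z) ≈ 2.37°, λ = atan2(p_y, p_x) ≈ 176.36°.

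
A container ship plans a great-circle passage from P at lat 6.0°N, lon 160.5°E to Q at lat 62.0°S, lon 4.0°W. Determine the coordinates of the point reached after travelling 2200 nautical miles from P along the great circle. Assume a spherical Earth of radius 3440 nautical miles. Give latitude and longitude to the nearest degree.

≈ lat 30°S, lon 155°E

Write both endpoints as unit vectors p₁, p₂ with components (cos φ cos λ, cos φ sin λ, sin φ).
The central angle between the endpoints is δ = arccos(p₁·p₂) ≈ 2.144 rad (122.8°). The total great-circle distance is δ·R ≈ 2.144 × 3440 ≈ 7375 nmi, so the target fraction is f = 2200/7375 ≈ 0.298.
Interpolate at f ≈ 0.298 with slerp weights a = sin((1−f)δ)/sin δ ≈ 1.188, b = sin(fδ)/sin δ ≈ 0.710.
p = a·p₁ + b·p₂ ≈ (-0.781, 0.371, -0.503); φ = arcsin(p_z) ≈ -30.20°, λ = atan2(p_y, p_x) ≈ 154.58°.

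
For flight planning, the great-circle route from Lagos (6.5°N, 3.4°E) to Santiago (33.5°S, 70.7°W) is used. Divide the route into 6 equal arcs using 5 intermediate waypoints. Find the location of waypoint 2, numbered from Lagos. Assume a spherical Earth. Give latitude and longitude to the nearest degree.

≈ 9°S, 18°W

Convert each endpoint to a unit vector on the sphere (x = cos φ cos λ, y = cos φ sin λ, z = sin φ).
The central angle between the endpoints is δ = arccos(p₁·p₂) ≈ 1.406 rad (80.5°).
Interpolate at f = 2/6 with slerp weights a = sin((1−f)δ)/sin δ ≈ 0.817, b = sin(fδ)/sin δ ≈ 0.458.
p = a·p₁ + b·p₂ ≈ (0.936, -0.312, -0.160); φ = arcsin(p_z) ≈ -9.22°, λ = atan2(p_y, p_x) ≈ -18.44°.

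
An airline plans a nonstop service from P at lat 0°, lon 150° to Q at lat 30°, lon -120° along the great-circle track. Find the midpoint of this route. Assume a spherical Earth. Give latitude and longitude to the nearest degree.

From cos δ = sin φ₁ sin φ₂ + cos φ₁ cos φ₂ cos Δλ, the central angle is δ ≈ 1.571 rad (90.0°).
Interpolate at f = 1/2 with slerp weights a = sin((1−f)δ)/sin δ ≈ 0.707, b = sin(fδ)/sin δ ≈ 0.707.
p = a·p₁ + b·p₂ ≈ (-0.919, -0.177, 0.354); φ = arcsin(p_z) ≈ 20.70°, λ = atan2(p_y, p_x) ≈ -169.11°.

≈ lat 21°, lon -169°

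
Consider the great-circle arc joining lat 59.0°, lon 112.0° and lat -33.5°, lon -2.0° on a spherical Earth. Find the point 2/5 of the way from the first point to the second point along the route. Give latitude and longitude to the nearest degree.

Convert each endpoint to a unit vector on the sphere (x = cos φ cos λ, y = cos φ sin λ, z = sin φ).
The central angle between the endpoints is δ = arccos(p₁·p₂) ≈ 2.275 rad (130.4°).
Interpolate at f = 2/5 with slerp weights a = sin((1−f)δ)/sin δ ≈ 1.285, b = sin(fδ)/sin δ ≈ 1.036.
p = a·p₁ + b·p₂ ≈ (0.616, 0.583, 0.529); φ = arcsin(p_z) ≈ 31.97°, λ = atan2(p_y, p_x) ≈ 43.45°.

≈ lat 32°, lon 43°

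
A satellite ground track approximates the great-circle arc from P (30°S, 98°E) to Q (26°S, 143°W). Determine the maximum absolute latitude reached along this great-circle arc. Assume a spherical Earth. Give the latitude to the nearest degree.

≈ 46°S

The great circle lies in the plane with unit normal n̂ = (p₁ × p₂)/|p₁ × p₂|.
Here n̂_z ≈ +0.689; the vertex latitude is φ_max = arccos|n̂_z| ≈ 46.4°.
Check via Clairaut: cos φ_max = |cos φ₁| · sin C = cos(30.0°)·sin(127.2°) ≈ 0.689, again giving ≈ 46.4°.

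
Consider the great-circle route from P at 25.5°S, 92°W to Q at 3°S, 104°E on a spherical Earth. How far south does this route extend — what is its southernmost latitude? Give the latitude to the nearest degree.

The great circle lies in the plane with unit normal n̂ = (p₁ × p₂)/|p₁ × p₂|.
Here n̂_z ≈ -0.463; the vertex latitude is φ_max = arccos|n̂_z| ≈ 62.4°.

≈ 62°S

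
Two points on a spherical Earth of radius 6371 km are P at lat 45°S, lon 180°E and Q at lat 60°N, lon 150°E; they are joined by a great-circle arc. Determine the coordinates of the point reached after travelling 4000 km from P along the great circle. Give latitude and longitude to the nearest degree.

From cos δ = sin φ₁ sin φ₂ + cos φ₁ cos φ₂ cos Δλ, the central angle is δ ≈ 1.882 rad (107.8°). The total great-circle distance is δ·R ≈ 1.882 × 6371 ≈ 11990 km, so the target fraction is f = 4000/11990 ≈ 0.334.
Interpolate at f ≈ 0.334 with slerp weights a = sin((1−f)δ)/sin δ ≈ 0.998, b = sin(fδ)/sin δ ≈ 0.617.
p = a·p₁ + b·p₂ ≈ (-0.973, 0.154, -0.171); φ = arcsin(p_z) ≈ -9.87°, λ = atan2(p_y, p_x) ≈ 170.99°.

≈ lat 10°S, lon 171°E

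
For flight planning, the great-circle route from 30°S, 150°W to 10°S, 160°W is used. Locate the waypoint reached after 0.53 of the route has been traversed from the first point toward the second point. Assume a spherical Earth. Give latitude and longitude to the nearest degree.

Write both endpoints as unit vectors p₁, p₂ with components (cos φ cos λ, cos φ sin λ, sin φ).
The central angle between the endpoints is δ = arccos(p₁·p₂) ≈ 0.385 rad (22.1°).
Interpolate at f = 0.53 with slerp weights a = sin((1−f)δ)/sin δ ≈ 0.479, b = sin(fδ)/sin δ ≈ 0.540.
p = a·p₁ + b·p₂ ≈ (-0.859, -0.389, -0.333); φ = arcsin(p_z) ≈ -19.47°, λ = atan2(p_y, p_x) ≈ -155.62°.

≈ 19°S, 156°W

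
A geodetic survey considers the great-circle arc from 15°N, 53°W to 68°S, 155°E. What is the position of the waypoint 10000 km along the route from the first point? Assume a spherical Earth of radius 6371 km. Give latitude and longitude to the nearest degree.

≈ 71°S, 93°W

The haversine formula gives a central angle δ ≈ 2.165 rad (124.0°) between the endpoints. The total great-circle distance is δ·R ≈ 2.165 × 6371 ≈ 13790 km, so the target fraction is f = 10000/13790 ≈ 0.725.
Interpolate at f ≈ 0.725 with slerp weights a = sin((1−f)δ)/sin δ ≈ 0.676, b = sin(fδ)/sin δ ≈ 1.206.
p = a·p₁ + b·p₂ ≈ (-0.017, -0.331, -0.944); φ = arcsin(p_z) ≈ -70.67°, λ = atan2(p_y, p_x) ≈ -92.87°.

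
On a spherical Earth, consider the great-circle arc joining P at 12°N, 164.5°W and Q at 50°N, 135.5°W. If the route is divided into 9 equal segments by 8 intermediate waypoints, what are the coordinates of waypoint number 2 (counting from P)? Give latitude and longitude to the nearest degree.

Convert each endpoint to a unit vector on the sphere (x = cos φ cos λ, y = cos φ sin λ, z = sin φ).
The central angle between the endpoints is δ = arccos(p₁·p₂) ≈ 0.782 rad (44.8°).
Interpolate at f = 2/9 with slerp weights a = sin((1−f)δ)/sin δ ≈ 0.811, b = sin(fδ)/sin δ ≈ 0.245.
p = a·p₁ + b·p₂ ≈ (-0.877, -0.323, 0.357); φ = arcsin(p_z) ≈ 20.89°, λ = atan2(p_y, p_x) ≈ -159.81°.

≈ 21°N, 160°W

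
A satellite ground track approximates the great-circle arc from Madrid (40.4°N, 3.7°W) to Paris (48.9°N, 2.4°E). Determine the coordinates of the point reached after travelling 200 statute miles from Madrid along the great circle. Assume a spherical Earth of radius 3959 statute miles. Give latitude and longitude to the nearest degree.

≈ 43°N, 2°W

Write both endpoints as unit vectors p₁, p₂ with components (cos φ cos λ, cos φ sin λ, sin φ).
The central angle between the endpoints is δ = arccos(p₁·p₂) ≈ 0.166 rad (9.5°). The total great-circle distance is δ·R ≈ 0.166 × 3959 ≈ 659 mi, so the target fraction is f = 200/659 ≈ 0.304.
Interpolate at f ≈ 0.304 with slerp weights a = sin((1−f)δ)/sin δ ≈ 0.698, b = sin(fδ)/sin δ ≈ 0.305.
p = a·p₁ + b·p₂ ≈ (0.731, -0.026, 0.682); φ = arcsin(p_z) ≈ 43.01°, λ = atan2(p_y, p_x) ≈ -2.03°.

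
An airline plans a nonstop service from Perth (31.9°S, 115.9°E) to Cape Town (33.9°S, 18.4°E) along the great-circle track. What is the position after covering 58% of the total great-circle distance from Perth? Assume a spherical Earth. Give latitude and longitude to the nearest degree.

≈ (44°S, 59°E)

Convert each endpoint to a unit vector on the sphere (x = cos φ cos λ, y = cos φ sin λ, z = sin φ).
The central angle between the endpoints is δ = arccos(p₁·p₂) ≈ 1.367 rad (78.3°).
Interpolate at f = 0.58 with slerp weights a = sin((1−f)δ)/sin δ ≈ 0.554, b = sin(fδ)/sin δ ≈ 0.727.
p = a·p₁ + b·p₂ ≈ (0.367, 0.614, -0.699); φ = arcsin(p_z) ≈ -44.32°, λ = atan2(p_y, p_x) ≈ 59.12°.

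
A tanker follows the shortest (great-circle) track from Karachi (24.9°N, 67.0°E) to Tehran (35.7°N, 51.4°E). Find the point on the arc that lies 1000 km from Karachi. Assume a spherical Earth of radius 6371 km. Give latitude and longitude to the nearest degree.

The haversine formula gives a central angle δ ≈ 0.301 rad (17.2°) between the endpoints. The total great-circle distance is δ·R ≈ 0.301 × 6371 ≈ 1915 km, so the target fraction is f = 1000/1915 ≈ 0.522.
Interpolate at f ≈ 0.522 with slerp weights a = sin((1−f)δ)/sin δ ≈ 0.483, b = sin(fδ)/sin δ ≈ 0.528.
p = a·p₁ + b·p₂ ≈ (0.439, 0.739, 0.512); φ = arcsin(p_z) ≈ 30.77°, λ = atan2(p_y, p_x) ≈ 59.29°.

≈ (31°N, 59°E)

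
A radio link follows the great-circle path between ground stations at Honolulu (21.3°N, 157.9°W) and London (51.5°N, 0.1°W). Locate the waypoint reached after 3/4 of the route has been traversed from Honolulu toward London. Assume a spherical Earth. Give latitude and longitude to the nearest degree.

Write both endpoints as unit vectors p₁, p₂ with components (cos φ cos λ, cos φ sin λ, sin φ).
The central angle between the endpoints is δ = arccos(p₁·p₂) ≈ 1.826 rad (104.6°).
Interpolate at f = 3/4 with slerp weights a = sin((1−f)δ)/sin δ ≈ 0.456, b = sin(fδ)/sin δ ≈ 1.013.
p = a·p₁ + b·p₂ ≈ (0.237, -0.161, 0.958); φ = arcsin(p_z) ≈ 73.35°, λ = atan2(p_y, p_x) ≈ -34.15°.

≈ 73°N, 34°W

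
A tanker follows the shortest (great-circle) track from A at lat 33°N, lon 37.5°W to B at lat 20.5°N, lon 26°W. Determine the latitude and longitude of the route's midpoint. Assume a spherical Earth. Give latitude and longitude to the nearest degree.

Write both endpoints as unit vectors p₁, p₂ with components (cos φ cos λ, cos φ sin λ, sin φ).
The central angle between the endpoints is δ = arccos(p₁·p₂) ≈ 0.282 rad (16.2°).
Interpolate at f = 1/2 with slerp weights a = sin((1−f)δ)/sin δ ≈ 0.505, b = sin(fδ)/sin δ ≈ 0.505.
p = a·p₁ + b·p₂ ≈ (0.761, -0.465, 0.452); φ = arcsin(p_z) ≈ 26.87°, λ = atan2(p_y, p_x) ≈ -31.43°.

≈ lat 27°N, lon 31°W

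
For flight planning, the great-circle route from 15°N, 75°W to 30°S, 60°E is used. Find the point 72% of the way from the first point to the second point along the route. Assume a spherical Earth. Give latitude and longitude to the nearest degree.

From cos δ = sin φ₁ sin φ₂ + cos φ₁ cos φ₂ cos Δλ, the central angle is δ ≈ 2.376 rad (136.1°).
Interpolate at f = 0.72 with slerp weights a = sin((1−f)δ)/sin δ ≈ 0.891, b = sin(fδ)/sin δ ≈ 1.429.
p = a·p₁ + b·p₂ ≈ (0.841, 0.241, -0.484); φ = arcsin(p_z) ≈ -28.94°, λ = atan2(p_y, p_x) ≈ 15.96°.

≈ 29°S, 16°E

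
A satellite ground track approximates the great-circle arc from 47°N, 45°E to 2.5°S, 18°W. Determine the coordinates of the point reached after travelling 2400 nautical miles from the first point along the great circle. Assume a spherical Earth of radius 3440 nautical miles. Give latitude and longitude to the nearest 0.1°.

≈ 23.3°N, 4.6°E

From cos δ = sin φ₁ sin φ₂ + cos φ₁ cos φ₂ cos Δλ, the central angle is δ ≈ 1.290 rad (73.9°). The total great-circle distance is δ·R ≈ 1.290 × 3440 ≈ 4437 nmi, so the target fraction is f = 2400/4437 ≈ 0.541.
Interpolate at f ≈ 0.541 with slerp weights a = sin((1−f)δ)/sin δ ≈ 0.581, b = sin(fδ)/sin δ ≈ 0.669.
p = a·p₁ + b·p₂ ≈ (0.915, 0.074, 0.396); φ = arcsin(p_z) ≈ 23.30°, λ = atan2(p_y, p_x) ≈ 4.60°.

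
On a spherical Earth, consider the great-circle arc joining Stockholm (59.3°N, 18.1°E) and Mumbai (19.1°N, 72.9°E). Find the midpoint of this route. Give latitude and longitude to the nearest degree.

Convert each endpoint to a unit vector on the sphere (x = cos φ cos λ, y = cos φ sin λ, z = sin φ).
The central angle between the endpoints is δ = arccos(p₁·p₂) ≈ 0.977 rad (56.0°).
Interpolate at f = 1/2 with slerp weights a = sin((1−f)δ)/sin δ ≈ 0.566, b = sin(fδ)/sin δ ≈ 0.566.
p = a·p₁ + b·p₂ ≈ (0.432, 0.601, 0.672); φ = arcsin(p_z) ≈ 42.23°, λ = atan2(p_y, p_x) ≈ 54.29°.

≈ (42°N, 54°E)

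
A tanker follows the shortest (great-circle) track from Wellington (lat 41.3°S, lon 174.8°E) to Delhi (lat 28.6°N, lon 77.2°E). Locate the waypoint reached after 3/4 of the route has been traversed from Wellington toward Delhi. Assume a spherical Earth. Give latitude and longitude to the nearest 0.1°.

Convert each endpoint to a unit vector on the sphere (x = cos φ cos λ, y = cos φ sin λ, z = sin φ).
The central angle between the endpoints is δ = arccos(p₁·p₂) ≈ 1.986 rad (113.8°).
Interpolate at f = 3/4 with slerp weights a = sin((1−f)δ)/sin δ ≈ 0.520, b = sin(fδ)/sin δ ≈ 1.089.
p = a·p₁ + b·p₂ ≈ (-0.178, 0.968, 0.178); φ = arcsin(p_z) ≈ 10.24°, λ = atan2(p_y, p_x) ≈ 100.39°.

≈ lat 10.2°N, lon 100.4°E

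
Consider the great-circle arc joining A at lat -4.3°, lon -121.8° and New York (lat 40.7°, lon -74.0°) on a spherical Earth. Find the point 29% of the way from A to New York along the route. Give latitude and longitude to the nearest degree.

≈ lat 10°, lon -110°

From cos δ = sin φ₁ sin φ₂ + cos φ₁ cos φ₂ cos Δλ, the central angle is δ ≈ 1.094 rad (62.7°).
Interpolate at f = 0.29 with slerp weights a = sin((1−f)δ)/sin δ ≈ 0.789, b = sin(fδ)/sin δ ≈ 0.351.
p = a·p₁ + b·p₂ ≈ (-0.341, -0.925, 0.170); φ = arcsin(p_z) ≈ 9.78°, λ = atan2(p_y, p_x) ≈ -110.26°.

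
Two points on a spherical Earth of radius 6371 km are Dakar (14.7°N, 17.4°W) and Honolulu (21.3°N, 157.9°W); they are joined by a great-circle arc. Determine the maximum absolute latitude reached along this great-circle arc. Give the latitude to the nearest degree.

The great circle lies in the plane with unit normal n̂ = (p₁ × p₂)/|p₁ × p₂|.
Here n̂_z ≈ -0.719; the vertex latitude is φ_max = arccos|n̂_z| ≈ 44.1°.

≈ 44°N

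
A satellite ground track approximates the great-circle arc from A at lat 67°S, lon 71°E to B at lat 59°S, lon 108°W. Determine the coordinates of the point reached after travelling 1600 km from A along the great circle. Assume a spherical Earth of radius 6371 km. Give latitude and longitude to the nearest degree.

≈ lat 81°S, lon 70°E

Write both endpoints as unit vectors p₁, p₂ with components (cos φ cos λ, cos φ sin λ, sin φ).
The central angle between the endpoints is δ = arccos(p₁·p₂) ≈ 0.942 rad (54.0°). The total great-circle distance is δ·R ≈ 0.942 × 6371 ≈ 6004 km, so the target fraction is f = 1600/6004 ≈ 0.266.
Interpolate at f ≈ 0.266 with slerp weights a = sin((1−f)δ)/sin δ ≈ 0.788, b = sin(fδ)/sin δ ≈ 0.307.
p = a·p₁ + b·p₂ ≈ (0.051, 0.141, -0.989); φ = arcsin(p_z) ≈ -81.39°, λ = atan2(p_y, p_x) ≈ 69.94°.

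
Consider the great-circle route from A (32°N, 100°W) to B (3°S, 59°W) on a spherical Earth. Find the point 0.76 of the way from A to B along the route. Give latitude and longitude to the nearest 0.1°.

Convert each endpoint to a unit vector on the sphere (x = cos φ cos λ, y = cos φ sin λ, z = sin φ).
The central angle between the endpoints is δ = arccos(p₁·p₂) ≈ 0.913 rad (52.3°).
Interpolate at f = 0.76 with slerp weights a = sin((1−f)δ)/sin δ ≈ 0.275, b = sin(fδ)/sin δ ≈ 0.808.
p = a·p₁ + b·p₂ ≈ (0.375, -0.921, 0.103); φ = arcsin(p_z) ≈ 5.93°, λ = atan2(p_y, p_x) ≈ -67.84°.

≈ (5.9°N, 67.8°W)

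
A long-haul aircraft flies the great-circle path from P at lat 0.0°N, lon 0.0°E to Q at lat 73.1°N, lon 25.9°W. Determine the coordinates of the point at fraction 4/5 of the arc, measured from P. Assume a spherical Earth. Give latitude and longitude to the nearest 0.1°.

≈ lat 59.0°N, lon 12.8°W

Convert each endpoint to a unit vector on the sphere (x = cos φ cos λ, y = cos φ sin λ, z = sin φ).
The central angle between the endpoints is δ = arccos(p₁·p₂) ≈ 1.306 rad (74.8°).
Interpolate at f = 4/5 with slerp weights a = sin((1−f)δ)/sin δ ≈ 0.268, b = sin(fδ)/sin δ ≈ 0.896.
p = a·p₁ + b·p₂ ≈ (0.502, -0.114, 0.857); φ = arcsin(p_z) ≈ 59.03°, λ = atan2(p_y, p_x) ≈ -12.77°.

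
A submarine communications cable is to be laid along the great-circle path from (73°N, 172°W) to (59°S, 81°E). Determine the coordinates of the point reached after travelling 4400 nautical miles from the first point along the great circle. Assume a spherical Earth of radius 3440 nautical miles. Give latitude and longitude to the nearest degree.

≈ (12°N, 115°E)

The haversine formula gives a central angle δ ≈ 2.613 rad (149.7°) between the endpoints. The total great-circle distance is δ·R ≈ 2.613 × 3440 ≈ 8990 nmi, so the target fraction is f = 4400/8990 ≈ 0.489.
Interpolate at f ≈ 0.489 with slerp weights a = sin((1−f)δ)/sin δ ≈ 1.929, b = sin(fδ)/sin δ ≈ 1.901.
p = a·p₁ + b·p₂ ≈ (-0.405, 0.888, 0.216); φ = arcsin(p_z) ≈ 12.46°, λ = atan2(p_y, p_x) ≈ 114.53°.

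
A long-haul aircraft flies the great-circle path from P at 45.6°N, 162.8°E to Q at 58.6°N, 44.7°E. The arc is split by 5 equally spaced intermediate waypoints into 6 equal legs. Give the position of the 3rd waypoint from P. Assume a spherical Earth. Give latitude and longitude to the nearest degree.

≈ 68°N, 117°E

Write both endpoints as unit vectors p₁, p₂ with components (cos φ cos λ, cos φ sin λ, sin φ).
The central angle between the endpoints is δ = arccos(p₁·p₂) ≈ 1.117 rad (64.0°).
Interpolate at f = 3/6 with slerp weights a = sin((1−f)δ)/sin δ ≈ 0.590, b = sin(fδ)/sin δ ≈ 0.590.
p = a·p₁ + b·p₂ ≈ (-0.176, 0.338, 0.925); φ = arcsin(p_z) ≈ 67.60°, λ = atan2(p_y, p_x) ≈ 117.47°.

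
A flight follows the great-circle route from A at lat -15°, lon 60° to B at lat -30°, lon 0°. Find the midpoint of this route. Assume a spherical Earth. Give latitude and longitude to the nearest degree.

The haversine formula gives a central angle δ ≈ 0.991 rad (56.8°) between the endpoints.
Interpolate at f = 1/2 with slerp weights a = sin((1−f)δ)/sin δ ≈ 0.568, b = sin(fδ)/sin δ ≈ 0.568.
p = a·p₁ + b·p₂ ≈ (0.767, 0.475, -0.431); φ = arcsin(p_z) ≈ -25.55°, λ = atan2(p_y, p_x) ≈ 31.80°.

≈ lat -26°, lon 32°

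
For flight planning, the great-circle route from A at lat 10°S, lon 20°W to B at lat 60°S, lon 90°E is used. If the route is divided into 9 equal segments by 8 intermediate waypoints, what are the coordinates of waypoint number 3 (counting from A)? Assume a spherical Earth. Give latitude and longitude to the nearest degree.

≈ lat 36°S, lon 3°W

From cos δ = sin φ₁ sin φ₂ + cos φ₁ cos φ₂ cos Δλ, the central angle is δ ≈ 1.589 rad (91.0°).
Interpolate at f = 3/9 with slerp weights a = sin((1−f)δ)/sin δ ≈ 0.872, b = sin(fδ)/sin δ ≈ 0.505.
p = a·p₁ + b·p₂ ≈ (0.807, -0.041, -0.589); φ = arcsin(p_z) ≈ -36.09°, λ = atan2(p_y, p_x) ≈ -2.92°.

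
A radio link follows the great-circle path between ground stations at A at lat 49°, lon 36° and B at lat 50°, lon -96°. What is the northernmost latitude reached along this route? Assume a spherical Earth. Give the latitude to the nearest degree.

≈ 71°

The great circle lies in the plane with unit normal n̂ = (p₁ × p₂)/|p₁ × p₂|.
Here n̂_z ≈ -0.328; the vertex latitude is φ_max = arccos|n̂_z| ≈ 70.8°.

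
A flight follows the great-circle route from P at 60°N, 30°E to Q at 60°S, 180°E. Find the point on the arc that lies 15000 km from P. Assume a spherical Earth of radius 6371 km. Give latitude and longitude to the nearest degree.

≈ 44°S, 137°E

Convert each endpoint to a unit vector on the sphere (x = cos φ cos λ, y = cos φ sin λ, z = sin φ).
The central angle between the endpoints is δ = arccos(p₁·p₂) ≈ 2.882 rad (165.1°). The total great-circle distance is δ·R ≈ 2.882 × 6371 ≈ 18362 km, so the target fraction is f = 15000/18362 ≈ 0.817.
Interpolate at f ≈ 0.817 with slerp weights a = sin((1−f)δ)/sin δ ≈ 1.962, b = sin(fδ)/sin δ ≈ 2.760.
p = a·p₁ + b·p₂ ≈ (-0.531, 0.490, -0.691); φ = arcsin(p_z) ≈ -43.74°, λ = atan2(p_y, p_x) ≈ 137.25°.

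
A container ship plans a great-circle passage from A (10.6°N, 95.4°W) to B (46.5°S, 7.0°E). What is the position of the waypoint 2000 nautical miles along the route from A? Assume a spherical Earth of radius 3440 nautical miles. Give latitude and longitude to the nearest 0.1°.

≈ (13.4°S, 72.1°W)

Write both endpoints as unit vectors p₁, p₂ with components (cos φ cos λ, cos φ sin λ, sin φ).
The central angle between the endpoints is δ = arccos(p₁·p₂) ≈ 1.853 rad (106.2°). The total great-circle distance is δ·R ≈ 1.853 × 3440 ≈ 6375 nmi, so the target fraction is f = 2000/6375 ≈ 0.314.
Interpolate at f ≈ 0.314 with slerp weights a = sin((1−f)δ)/sin δ ≈ 0.995, b = sin(fδ)/sin δ ≈ 0.572.
p = a·p₁ + b·p₂ ≈ (0.299, -0.926, -0.232); φ = arcsin(p_z) ≈ -13.40°, λ = atan2(p_y, p_x) ≈ -72.12°.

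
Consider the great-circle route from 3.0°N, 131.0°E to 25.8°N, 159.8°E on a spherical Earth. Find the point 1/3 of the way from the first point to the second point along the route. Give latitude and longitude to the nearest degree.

≈ 11°N, 140°E

From cos δ = sin φ₁ sin φ₂ + cos φ₁ cos φ₂ cos Δλ, the central angle is δ ≈ 0.626 rad (35.8°).
Interpolate at f = 1/3 with slerp weights a = sin((1−f)δ)/sin δ ≈ 0.692, b = sin(fδ)/sin δ ≈ 0.354.
p = a·p₁ + b·p₂ ≈ (-0.752, 0.631, 0.190); φ = arcsin(p_z) ≈ 10.96°, λ = atan2(p_y, p_x) ≈ 139.99°.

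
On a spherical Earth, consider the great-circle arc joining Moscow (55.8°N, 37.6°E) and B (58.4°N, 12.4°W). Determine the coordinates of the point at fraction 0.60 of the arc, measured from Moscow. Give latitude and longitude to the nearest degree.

From cos δ = sin φ₁ sin φ₂ + cos φ₁ cos φ₂ cos Δλ, the central angle is δ ≈ 0.465 rad (26.7°).
Interpolate at f = 0.60 with slerp weights a = sin((1−f)δ)/sin δ ≈ 0.412, b = sin(fδ)/sin δ ≈ 0.614.
p = a·p₁ + b·p₂ ≈ (0.498, 0.072, 0.864); φ = arcsin(p_z) ≈ 59.79°, λ = atan2(p_y, p_x) ≈ 8.26°.

≈ (60°N, 8°E)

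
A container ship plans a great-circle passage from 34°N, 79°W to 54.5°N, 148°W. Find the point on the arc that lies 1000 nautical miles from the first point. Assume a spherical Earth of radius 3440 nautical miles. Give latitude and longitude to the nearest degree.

≈ 45°N, 95°W

The haversine formula gives a central angle δ ≈ 0.892 rad (51.1°) between the endpoints. The total great-circle distance is δ·R ≈ 0.892 × 3440 ≈ 3069 nmi, so the target fraction is f = 1000/3069 ≈ 0.326.
Interpolate at f ≈ 0.326 with slerp weights a = sin((1−f)δ)/sin δ ≈ 0.727, b = sin(fδ)/sin δ ≈ 0.368.
p = a·p₁ + b·p₂ ≈ (-0.066, -0.705, 0.706); φ = arcsin(p_z) ≈ 44.93°, λ = atan2(p_y, p_x) ≈ -95.38°.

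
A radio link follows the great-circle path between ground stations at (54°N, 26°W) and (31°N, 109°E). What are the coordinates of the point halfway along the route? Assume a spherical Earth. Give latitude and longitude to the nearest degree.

≈ (65°N, 66°E)

The haversine formula gives a central angle δ ≈ 1.510 rad (86.5°) between the endpoints.
Interpolate at f = 1/2 with slerp weights a = sin((1−f)δ)/sin δ ≈ 0.687, b = sin(fδ)/sin δ ≈ 0.687.
p = a·p₁ + b·p₂ ≈ (0.171, 0.380, 0.909); φ = arcsin(p_z) ≈ 65.39°, λ = atan2(p_y, p_x) ≈ 65.73°.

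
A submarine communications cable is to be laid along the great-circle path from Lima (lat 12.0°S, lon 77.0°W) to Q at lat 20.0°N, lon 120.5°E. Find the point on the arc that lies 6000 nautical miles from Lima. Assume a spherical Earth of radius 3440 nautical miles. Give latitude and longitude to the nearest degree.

≈ lat 29°N, lon 172°W

Write both endpoints as unit vectors p₁, p₂ with components (cos φ cos λ, cos φ sin λ, sin φ).
The central angle between the endpoints is δ = arccos(p₁·p₂) ≈ 2.817 rad (161.4°). The total great-circle distance is δ·R ≈ 2.817 × 3440 ≈ 9690 nmi, so the target fraction is f = 6000/9690 ≈ 0.619.
Interpolate at f ≈ 0.619 with slerp weights a = sin((1−f)δ)/sin δ ≈ 2.753, b = sin(fδ)/sin δ ≈ 3.087.
p = a·p₁ + b·p₂ ≈ (-0.866, -0.124, 0.483); φ = arcsin(p_z) ≈ 28.91°, λ = atan2(p_y, p_x) ≈ -171.82°.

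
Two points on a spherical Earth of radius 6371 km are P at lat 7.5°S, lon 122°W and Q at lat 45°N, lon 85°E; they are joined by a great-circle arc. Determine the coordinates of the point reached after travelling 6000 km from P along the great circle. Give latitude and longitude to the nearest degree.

≈ lat 39°N, lon 151°W

Write both endpoints as unit vectors p₁, p₂ with components (cos φ cos λ, cos φ sin λ, sin φ).
The central angle between the endpoints is δ = arccos(p₁·p₂) ≈ 2.370 rad (135.8°). The total great-circle distance is δ·R ≈ 2.370 × 6371 ≈ 15101 km, so the target fraction is f = 6000/15101 ≈ 0.397.
Interpolate at f ≈ 0.397 with slerp weights a = sin((1−f)δ)/sin δ ≈ 1.420, b = sin(fδ)/sin δ ≈ 1.160.
p = a·p₁ + b·p₂ ≈ (-0.675, -0.377, 0.635); φ = arcsin(p_z) ≈ 39.41°, λ = atan2(p_y, p_x) ≈ -150.81°.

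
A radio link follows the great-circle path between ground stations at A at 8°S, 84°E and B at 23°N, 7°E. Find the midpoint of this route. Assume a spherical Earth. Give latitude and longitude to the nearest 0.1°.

≈ 9.5°N, 47.2°E

Convert each endpoint to a unit vector on the sphere (x = cos φ cos λ, y = cos φ sin λ, z = sin φ).
The central angle between the endpoints is δ = arccos(p₁·p₂) ≈ 1.420 rad (81.3°).
Interpolate at f = 1/2 with slerp weights a = sin((1−f)δ)/sin δ ≈ 0.659, b = sin(fδ)/sin δ ≈ 0.659.
p = a·p₁ + b·p₂ ≈ (0.670, 0.723, 0.166); φ = arcsin(p_z) ≈ 9.55°, λ = atan2(p_y, p_x) ≈ 47.16°.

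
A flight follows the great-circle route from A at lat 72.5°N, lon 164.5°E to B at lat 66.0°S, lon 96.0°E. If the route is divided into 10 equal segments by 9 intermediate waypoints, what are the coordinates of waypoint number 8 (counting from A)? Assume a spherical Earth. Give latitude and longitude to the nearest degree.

Convert each endpoint to a unit vector on the sphere (x = cos φ cos λ, y = cos φ sin λ, z = sin φ).
The central angle between the endpoints is δ = arccos(p₁·p₂) ≈ 2.544 rad (145.7°).
Interpolate at f = 8/10 with slerp weights a = sin((1−f)δ)/sin δ ≈ 0.865, b = sin(fδ)/sin δ ≈ 1.588.
p = a·p₁ + b·p₂ ≈ (-0.318, 0.712, -0.626); φ = arcsin(p_z) ≈ -38.75°, λ = atan2(p_y, p_x) ≈ 114.08°.

≈ lat 39°S, lon 114°E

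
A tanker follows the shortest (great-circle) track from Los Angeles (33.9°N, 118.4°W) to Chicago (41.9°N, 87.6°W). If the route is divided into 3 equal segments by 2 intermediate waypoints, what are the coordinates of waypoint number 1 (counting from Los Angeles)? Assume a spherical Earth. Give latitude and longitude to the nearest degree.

Convert each endpoint to a unit vector on the sphere (x = cos φ cos λ, y = cos φ sin λ, z = sin φ).
The central angle between the endpoints is δ = arccos(p₁·p₂) ≈ 0.444 rad (25.4°).
Interpolate at f = 1/3 with slerp weights a = sin((1−f)δ)/sin δ ≈ 0.679, b = sin(fδ)/sin δ ≈ 0.343.
p = a·p₁ + b·p₂ ≈ (-0.257, -0.751, 0.608); φ = arcsin(p_z) ≈ 37.44°, λ = atan2(p_y, p_x) ≈ -108.92°.

≈ 37°N, 109°W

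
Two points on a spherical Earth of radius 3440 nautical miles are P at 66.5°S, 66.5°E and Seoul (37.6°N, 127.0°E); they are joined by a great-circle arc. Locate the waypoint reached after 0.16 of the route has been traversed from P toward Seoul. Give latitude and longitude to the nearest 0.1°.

The haversine formula gives a central angle δ ≈ 1.987 rad (113.8°) between the endpoints.
Interpolate at f = 0.16 with slerp weights a = sin((1−f)δ)/sin δ ≈ 1.088, b = sin(fδ)/sin δ ≈ 0.342.
p = a·p₁ + b·p₂ ≈ (0.010, 0.614, -0.789); φ = arcsin(p_z) ≈ -52.11°, λ = atan2(p_y, p_x) ≈ 89.06°.

≈ 52.1°S, 89.1°E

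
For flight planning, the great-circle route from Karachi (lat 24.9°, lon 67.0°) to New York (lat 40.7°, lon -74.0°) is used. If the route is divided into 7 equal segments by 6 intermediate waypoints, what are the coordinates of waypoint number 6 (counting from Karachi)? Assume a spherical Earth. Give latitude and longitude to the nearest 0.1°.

≈ lat 52.0°, lon -59.6°

Write both endpoints as unit vectors p₁, p₂ with components (cos φ cos λ, cos φ sin λ, sin φ).
The central angle between the endpoints is δ = arccos(p₁·p₂) ≈ 1.834 rad (105.1°).
Interpolate at f = 6/7 with slerp weights a = sin((1−f)δ)/sin δ ≈ 0.268, b = sin(fδ)/sin δ ≈ 1.036.
p = a·p₁ + b·p₂ ≈ (0.311, -0.531, 0.788); φ = arcsin(p_z) ≈ 52.02°, λ = atan2(p_y, p_x) ≈ -59.60°.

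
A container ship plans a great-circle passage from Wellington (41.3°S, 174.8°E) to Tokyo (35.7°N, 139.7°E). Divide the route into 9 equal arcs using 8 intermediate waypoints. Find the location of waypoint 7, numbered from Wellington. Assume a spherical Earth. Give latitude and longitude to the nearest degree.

≈ (19°N, 148°E)

Convert each endpoint to a unit vector on the sphere (x = cos φ cos λ, y = cos φ sin λ, z = sin φ).
The central angle between the endpoints is δ = arccos(p₁·p₂) ≈ 1.457 rad (83.5°).
Interpolate at f = 7/9 with slerp weights a = sin((1−f)δ)/sin δ ≈ 0.320, b = sin(fδ)/sin δ ≈ 0.912.
p = a·p₁ + b·p₂ ≈ (-0.804, 0.501, 0.321); φ = arcsin(p_z) ≈ 18.70°, λ = atan2(p_y, p_x) ≈ 148.10°.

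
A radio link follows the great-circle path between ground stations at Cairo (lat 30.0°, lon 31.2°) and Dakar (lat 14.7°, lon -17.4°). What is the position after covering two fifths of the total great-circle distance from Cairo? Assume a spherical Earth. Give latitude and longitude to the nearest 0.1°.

≈ lat 25.8°, lon 10.4°

From cos δ = sin φ₁ sin φ₂ + cos φ₁ cos φ₂ cos Δλ, the central angle is δ ≈ 0.822 rad (47.1°).
Interpolate at f = 2/5 with slerp weights a = sin((1−f)δ)/sin δ ≈ 0.646, b = sin(fδ)/sin δ ≈ 0.441.
p = a·p₁ + b·p₂ ≈ (0.886, 0.162, 0.435); φ = arcsin(p_z) ≈ 25.79°, λ = atan2(p_y, p_x) ≈ 10.39°.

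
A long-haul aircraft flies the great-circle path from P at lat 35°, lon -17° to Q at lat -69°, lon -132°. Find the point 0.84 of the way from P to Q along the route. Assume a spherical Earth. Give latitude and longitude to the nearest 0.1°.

≈ lat -63.1°, lon -80.6°

Write both endpoints as unit vectors p₁, p₂ with components (cos φ cos λ, cos φ sin λ, sin φ).
The central angle between the endpoints is δ = arccos(p₁·p₂) ≈ 2.291 rad (131.3°).
Interpolate at f = 0.84 with slerp weights a = sin((1−f)δ)/sin δ ≈ 0.477, b = sin(fδ)/sin δ ≈ 1.248.
p = a·p₁ + b·p₂ ≈ (0.074, -0.447, -0.892); φ = arcsin(p_z) ≈ -63.08°, λ = atan2(p_y, p_x) ≈ -80.56°.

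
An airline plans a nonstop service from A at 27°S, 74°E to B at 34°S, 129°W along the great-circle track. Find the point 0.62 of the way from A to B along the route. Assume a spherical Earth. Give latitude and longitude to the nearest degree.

≈ 69°S, 177°W

Convert each endpoint to a unit vector on the sphere (x = cos φ cos λ, y = cos φ sin λ, z = sin φ).
The central angle between the endpoints is δ = arccos(p₁·p₂) ≈ 2.011 rad (115.2°).
Interpolate at f = 0.62 with slerp weights a = sin((1−f)δ)/sin δ ≈ 0.765, b = sin(fδ)/sin δ ≈ 1.048.
p = a·p₁ + b·p₂ ≈ (-0.359, -0.020, -0.933); φ = arcsin(p_z) ≈ -68.94°, λ = atan2(p_y, p_x) ≈ -176.80°.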